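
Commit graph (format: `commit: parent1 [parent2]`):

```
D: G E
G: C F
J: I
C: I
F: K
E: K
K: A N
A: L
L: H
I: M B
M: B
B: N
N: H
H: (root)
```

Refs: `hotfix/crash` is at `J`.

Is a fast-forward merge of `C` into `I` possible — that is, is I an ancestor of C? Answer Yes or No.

A fast-forward from I to C is possible iff I is an ancestor of C.
Ancestors of C: {B, C, H, I, M, N}.
I is among them, so fast-forward is possible.

Yes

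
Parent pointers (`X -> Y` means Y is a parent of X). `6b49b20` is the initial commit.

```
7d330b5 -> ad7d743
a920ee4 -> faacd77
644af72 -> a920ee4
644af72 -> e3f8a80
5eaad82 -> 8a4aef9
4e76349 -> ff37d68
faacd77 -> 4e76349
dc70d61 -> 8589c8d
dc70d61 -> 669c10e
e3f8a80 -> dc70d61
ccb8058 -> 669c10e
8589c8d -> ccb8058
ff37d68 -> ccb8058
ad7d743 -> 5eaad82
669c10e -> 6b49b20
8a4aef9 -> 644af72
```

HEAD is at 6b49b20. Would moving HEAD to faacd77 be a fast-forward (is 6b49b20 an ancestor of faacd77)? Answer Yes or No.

Yes

A fast-forward from 6b49b20 to faacd77 is possible iff 6b49b20 is an ancestor of faacd77.
Ancestors of faacd77: {4e76349, 669c10e, 6b49b20, ccb8058, faacd77, ff37d68}.
6b49b20 is among them, so fast-forward is possible.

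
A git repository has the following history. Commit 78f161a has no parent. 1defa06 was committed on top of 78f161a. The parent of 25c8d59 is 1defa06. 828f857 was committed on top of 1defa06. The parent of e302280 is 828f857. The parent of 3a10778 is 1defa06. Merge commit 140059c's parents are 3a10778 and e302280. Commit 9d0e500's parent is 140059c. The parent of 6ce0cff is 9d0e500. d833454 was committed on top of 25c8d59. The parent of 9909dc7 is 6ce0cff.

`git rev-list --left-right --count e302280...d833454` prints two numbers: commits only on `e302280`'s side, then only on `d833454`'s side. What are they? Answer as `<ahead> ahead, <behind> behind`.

2 ahead, 2 behind

Reachable from e302280: {1defa06, 78f161a, 828f857, e302280}.
Reachable from d833454: {1defa06, 25c8d59, 78f161a, d833454}.
Only in e302280's history (ahead): {828f857, e302280} — 2.
Only in d833454's history (behind): {25c8d59, d833454} — 2.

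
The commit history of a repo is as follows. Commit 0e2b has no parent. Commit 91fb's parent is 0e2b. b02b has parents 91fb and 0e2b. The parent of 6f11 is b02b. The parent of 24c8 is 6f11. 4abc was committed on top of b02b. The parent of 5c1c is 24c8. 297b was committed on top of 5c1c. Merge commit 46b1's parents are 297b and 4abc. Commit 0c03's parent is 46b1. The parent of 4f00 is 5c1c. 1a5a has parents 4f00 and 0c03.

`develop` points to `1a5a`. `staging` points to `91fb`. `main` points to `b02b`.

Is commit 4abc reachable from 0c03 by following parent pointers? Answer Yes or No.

Ancestors of 0c03 (commits reachable by following parents): {0c03, 0e2b, 24c8, 297b, 46b1, 4abc, 5c1c, 6f11, 91fb, b02b}.
4abc is in that set, so it is an ancestor of 0c03.

Yes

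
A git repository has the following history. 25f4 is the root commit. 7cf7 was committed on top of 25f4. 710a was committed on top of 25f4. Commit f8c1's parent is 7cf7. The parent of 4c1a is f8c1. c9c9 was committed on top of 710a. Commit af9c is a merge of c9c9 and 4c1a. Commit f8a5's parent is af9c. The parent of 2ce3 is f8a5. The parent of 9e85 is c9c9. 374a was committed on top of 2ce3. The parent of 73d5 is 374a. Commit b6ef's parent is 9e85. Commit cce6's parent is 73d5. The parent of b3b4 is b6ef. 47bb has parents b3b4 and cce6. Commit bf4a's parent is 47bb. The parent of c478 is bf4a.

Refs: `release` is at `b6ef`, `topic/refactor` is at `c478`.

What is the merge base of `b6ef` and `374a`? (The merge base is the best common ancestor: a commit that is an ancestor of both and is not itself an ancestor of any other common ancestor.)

Ancestors of b6ef: {25f4, 710a, 9e85, b6ef, c9c9}.
Ancestors of 374a: {25f4, 2ce3, 374a, 4c1a, 710a, 7cf7, af9c, c9c9, f8a5, f8c1}.
Common ancestors: {25f4, 710a, c9c9}.
Among these, c9c9 is not an ancestor of any other common ancestor — it is the merge base.

c9c9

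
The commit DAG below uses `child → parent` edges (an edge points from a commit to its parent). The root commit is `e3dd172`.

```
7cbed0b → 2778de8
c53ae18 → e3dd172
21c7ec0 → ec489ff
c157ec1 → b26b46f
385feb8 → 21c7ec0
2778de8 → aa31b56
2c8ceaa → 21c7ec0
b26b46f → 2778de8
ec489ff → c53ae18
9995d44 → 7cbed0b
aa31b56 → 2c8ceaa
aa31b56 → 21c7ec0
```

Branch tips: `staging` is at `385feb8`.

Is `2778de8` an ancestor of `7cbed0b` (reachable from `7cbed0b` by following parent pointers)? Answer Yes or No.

Yes

Ancestors of 7cbed0b (commits reachable by following parents): {21c7ec0, 2778de8, 2c8ceaa, 7cbed0b, aa31b56, c53ae18, e3dd172, ec489ff}.
2778de8 is in that set, so it is an ancestor of 7cbed0b.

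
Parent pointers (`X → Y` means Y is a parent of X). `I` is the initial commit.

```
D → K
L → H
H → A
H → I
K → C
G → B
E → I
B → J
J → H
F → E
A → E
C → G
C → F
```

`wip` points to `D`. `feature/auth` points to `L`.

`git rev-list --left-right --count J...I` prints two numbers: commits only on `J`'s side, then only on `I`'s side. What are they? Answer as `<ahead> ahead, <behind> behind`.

Reachable from J: {A, E, H, I, J}.
Reachable from I: {I}.
Only in J's history (ahead): {A, E, H, J} — 4.
Only in I's history (behind): {} — 0.

4 ahead, 0 behind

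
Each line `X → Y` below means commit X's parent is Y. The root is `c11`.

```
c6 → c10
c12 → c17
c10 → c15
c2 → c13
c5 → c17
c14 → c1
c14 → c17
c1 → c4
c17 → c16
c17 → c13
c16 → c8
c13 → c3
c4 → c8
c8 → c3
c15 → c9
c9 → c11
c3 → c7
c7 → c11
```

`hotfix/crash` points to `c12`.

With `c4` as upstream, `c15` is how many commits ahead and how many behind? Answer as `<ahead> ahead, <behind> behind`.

Reachable from c15: {c11, c15, c9}.
Reachable from c4: {c11, c3, c4, c7, c8}.
Only in c15's history (ahead): {c15, c9} — 2.
Only in c4's history (behind): {c3, c4, c7, c8} — 4.

2 ahead, 4 behind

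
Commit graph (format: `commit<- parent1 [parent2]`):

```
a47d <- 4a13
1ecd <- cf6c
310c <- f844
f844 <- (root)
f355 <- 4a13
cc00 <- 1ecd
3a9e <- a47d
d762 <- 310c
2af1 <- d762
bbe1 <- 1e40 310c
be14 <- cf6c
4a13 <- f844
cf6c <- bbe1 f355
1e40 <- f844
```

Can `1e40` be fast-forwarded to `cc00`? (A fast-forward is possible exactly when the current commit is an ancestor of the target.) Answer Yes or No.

A fast-forward from 1e40 to cc00 is possible iff 1e40 is an ancestor of cc00.
Ancestors of cc00: {1e40, 1ecd, 310c, 4a13, bbe1, cc00, cf6c, f355, f844}.
1e40 is among them, so fast-forward is possible.

Yes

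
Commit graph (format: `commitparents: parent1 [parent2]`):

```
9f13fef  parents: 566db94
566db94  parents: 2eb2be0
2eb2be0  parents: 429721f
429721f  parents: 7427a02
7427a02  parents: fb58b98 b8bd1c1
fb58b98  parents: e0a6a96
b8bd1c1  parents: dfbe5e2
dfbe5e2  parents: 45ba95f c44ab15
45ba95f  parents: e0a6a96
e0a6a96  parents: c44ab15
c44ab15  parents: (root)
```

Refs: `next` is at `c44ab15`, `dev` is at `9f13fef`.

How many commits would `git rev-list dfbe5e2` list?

Walking parent pointers from dfbe5e2: reachable set = {45ba95f, c44ab15, dfbe5e2, e0a6a96}.
That is 4 commits.

4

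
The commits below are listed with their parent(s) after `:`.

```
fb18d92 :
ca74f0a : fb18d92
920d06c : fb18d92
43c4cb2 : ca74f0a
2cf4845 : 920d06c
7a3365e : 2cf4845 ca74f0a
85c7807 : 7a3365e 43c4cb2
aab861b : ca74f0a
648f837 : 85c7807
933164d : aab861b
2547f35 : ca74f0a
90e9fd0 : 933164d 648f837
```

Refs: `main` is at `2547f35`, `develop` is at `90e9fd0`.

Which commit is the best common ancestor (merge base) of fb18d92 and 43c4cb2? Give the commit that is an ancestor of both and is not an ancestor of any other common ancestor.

fb18d92

Ancestors of fb18d92: {fb18d92}.
Ancestors of 43c4cb2: {43c4cb2, ca74f0a, fb18d92}.
Common ancestors: {fb18d92}.
The only common ancestor is fb18d92, so it is the merge base.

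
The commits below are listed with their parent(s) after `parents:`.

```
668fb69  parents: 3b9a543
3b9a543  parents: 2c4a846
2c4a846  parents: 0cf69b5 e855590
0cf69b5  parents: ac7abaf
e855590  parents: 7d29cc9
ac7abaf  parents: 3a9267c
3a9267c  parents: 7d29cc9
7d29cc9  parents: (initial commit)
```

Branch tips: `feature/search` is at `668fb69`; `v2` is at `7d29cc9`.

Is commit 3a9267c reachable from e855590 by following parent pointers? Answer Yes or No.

Ancestors of e855590: {7d29cc9, e855590}.
3a9267c is not in that set, so it is not an ancestor of e855590.

No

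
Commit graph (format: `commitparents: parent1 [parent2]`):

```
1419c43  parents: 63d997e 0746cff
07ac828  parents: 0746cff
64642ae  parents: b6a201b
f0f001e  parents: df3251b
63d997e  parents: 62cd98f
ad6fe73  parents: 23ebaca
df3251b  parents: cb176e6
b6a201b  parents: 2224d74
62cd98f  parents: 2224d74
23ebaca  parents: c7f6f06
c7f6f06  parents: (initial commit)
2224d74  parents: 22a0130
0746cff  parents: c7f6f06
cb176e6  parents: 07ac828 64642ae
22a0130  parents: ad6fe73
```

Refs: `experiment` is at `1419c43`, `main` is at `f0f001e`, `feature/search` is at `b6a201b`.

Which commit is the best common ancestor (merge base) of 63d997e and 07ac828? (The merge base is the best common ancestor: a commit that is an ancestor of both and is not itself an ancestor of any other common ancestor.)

c7f6f06

Ancestors of 63d997e: {2224d74, 22a0130, 23ebaca, 62cd98f, 63d997e, ad6fe73, c7f6f06}.
Ancestors of 07ac828: {0746cff, 07ac828, c7f6f06}.
Common ancestors: {c7f6f06}.
The only common ancestor is c7f6f06, so it is the merge base.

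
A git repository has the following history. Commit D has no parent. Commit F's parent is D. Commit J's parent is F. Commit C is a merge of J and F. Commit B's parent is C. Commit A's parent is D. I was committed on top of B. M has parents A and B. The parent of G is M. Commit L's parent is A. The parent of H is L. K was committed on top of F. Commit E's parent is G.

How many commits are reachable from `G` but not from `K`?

Reachable from G: {A, B, C, D, F, G, J, M}.
Reachable from K: {D, F, K}.
In G's history but not K's: {A, B, C, G, J, M} — 6 commits.

6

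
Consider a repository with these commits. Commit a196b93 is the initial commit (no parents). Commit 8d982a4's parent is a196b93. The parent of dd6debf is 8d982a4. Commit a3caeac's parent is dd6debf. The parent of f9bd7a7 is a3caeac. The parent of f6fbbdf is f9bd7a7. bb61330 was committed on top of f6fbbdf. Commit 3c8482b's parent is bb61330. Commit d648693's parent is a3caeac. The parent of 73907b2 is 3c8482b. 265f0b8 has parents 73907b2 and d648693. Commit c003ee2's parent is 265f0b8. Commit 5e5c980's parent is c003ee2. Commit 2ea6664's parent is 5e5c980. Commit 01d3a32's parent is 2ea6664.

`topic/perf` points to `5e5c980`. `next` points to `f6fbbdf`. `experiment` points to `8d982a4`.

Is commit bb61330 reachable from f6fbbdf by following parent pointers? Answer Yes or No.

No

Ancestors of f6fbbdf: {8d982a4, a196b93, a3caeac, dd6debf, f6fbbdf, f9bd7a7}.
bb61330 is not in that set, so it is not an ancestor of f6fbbdf.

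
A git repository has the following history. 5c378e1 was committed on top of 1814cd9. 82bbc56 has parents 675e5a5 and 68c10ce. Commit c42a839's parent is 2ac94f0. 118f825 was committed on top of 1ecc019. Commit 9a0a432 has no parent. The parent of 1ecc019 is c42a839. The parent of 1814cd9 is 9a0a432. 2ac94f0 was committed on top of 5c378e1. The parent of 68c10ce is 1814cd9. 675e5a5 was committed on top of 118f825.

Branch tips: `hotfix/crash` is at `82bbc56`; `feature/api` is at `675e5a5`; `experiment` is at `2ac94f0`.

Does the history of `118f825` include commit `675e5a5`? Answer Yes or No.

Ancestors of 118f825: {118f825, 1814cd9, 1ecc019, 2ac94f0, 5c378e1, 9a0a432, c42a839}.
675e5a5 is not in that set, so it is not an ancestor of 118f825.

No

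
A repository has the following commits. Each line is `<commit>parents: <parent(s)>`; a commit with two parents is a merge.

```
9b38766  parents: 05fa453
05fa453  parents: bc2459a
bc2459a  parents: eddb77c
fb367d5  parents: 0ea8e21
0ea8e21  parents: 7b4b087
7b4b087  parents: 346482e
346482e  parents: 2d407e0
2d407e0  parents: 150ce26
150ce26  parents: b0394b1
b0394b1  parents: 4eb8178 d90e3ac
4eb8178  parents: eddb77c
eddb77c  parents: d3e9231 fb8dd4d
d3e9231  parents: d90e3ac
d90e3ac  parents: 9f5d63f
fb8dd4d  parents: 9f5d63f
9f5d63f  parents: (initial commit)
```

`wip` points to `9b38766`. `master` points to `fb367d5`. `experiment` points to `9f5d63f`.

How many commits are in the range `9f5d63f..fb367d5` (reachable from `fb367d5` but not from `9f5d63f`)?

12

Reachable from fb367d5: {0ea8e21, 150ce26, 2d407e0, 346482e, 4eb8178, 7b4b087, 9f5d63f, b0394b1, d3e9231, d90e3ac, eddb77c, fb367d5, fb8dd4d}.
Reachable from 9f5d63f: {9f5d63f}.
In fb367d5's history but not 9f5d63f's: {0ea8e21, 150ce26, 2d407e0, 346482e, 4eb8178, 7b4b087, b0394b1, d3e9231, d90e3ac, eddb77c, fb367d5, fb8dd4d} — 12 commits.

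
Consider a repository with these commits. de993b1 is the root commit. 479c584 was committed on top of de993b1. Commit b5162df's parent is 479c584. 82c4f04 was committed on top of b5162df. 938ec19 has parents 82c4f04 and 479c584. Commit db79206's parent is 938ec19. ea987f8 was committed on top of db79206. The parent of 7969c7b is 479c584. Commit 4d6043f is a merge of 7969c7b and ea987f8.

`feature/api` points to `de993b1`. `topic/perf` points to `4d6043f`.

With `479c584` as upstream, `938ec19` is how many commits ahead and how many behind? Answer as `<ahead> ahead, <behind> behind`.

3 ahead, 0 behind

Reachable from 938ec19: {479c584, 82c4f04, 938ec19, b5162df, de993b1}.
Reachable from 479c584: {479c584, de993b1}.
Only in 938ec19's history (ahead): {82c4f04, 938ec19, b5162df} — 3.
Only in 479c584's history (behind): {} — 0.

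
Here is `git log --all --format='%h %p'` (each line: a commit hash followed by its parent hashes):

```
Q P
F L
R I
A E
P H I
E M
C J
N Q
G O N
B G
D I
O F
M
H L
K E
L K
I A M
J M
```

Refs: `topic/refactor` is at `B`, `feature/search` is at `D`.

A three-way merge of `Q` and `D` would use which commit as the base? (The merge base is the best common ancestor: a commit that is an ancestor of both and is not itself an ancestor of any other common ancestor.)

Ancestors of Q: {A, E, H, I, K, L, M, P, Q}.
Ancestors of D: {A, D, E, I, M}.
Common ancestors: {A, E, I, M}.
Among these, I is not an ancestor of any other common ancestor — it is the merge base.

I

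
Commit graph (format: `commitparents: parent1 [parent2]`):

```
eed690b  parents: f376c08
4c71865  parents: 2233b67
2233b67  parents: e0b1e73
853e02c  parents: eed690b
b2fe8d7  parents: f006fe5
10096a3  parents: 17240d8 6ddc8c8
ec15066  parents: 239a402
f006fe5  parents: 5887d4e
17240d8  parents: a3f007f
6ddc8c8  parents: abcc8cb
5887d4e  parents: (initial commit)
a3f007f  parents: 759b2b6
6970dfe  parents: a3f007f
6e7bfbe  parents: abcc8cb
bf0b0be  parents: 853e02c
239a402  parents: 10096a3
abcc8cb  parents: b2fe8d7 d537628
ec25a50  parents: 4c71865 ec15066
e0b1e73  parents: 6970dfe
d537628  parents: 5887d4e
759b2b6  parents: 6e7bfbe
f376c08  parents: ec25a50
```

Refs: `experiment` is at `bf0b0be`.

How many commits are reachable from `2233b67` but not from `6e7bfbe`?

Reachable from 2233b67: {2233b67, 5887d4e, 6970dfe, 6e7bfbe, 759b2b6, a3f007f, abcc8cb, b2fe8d7, d537628, e0b1e73, f006fe5}.
Reachable from 6e7bfbe: {5887d4e, 6e7bfbe, abcc8cb, b2fe8d7, d537628, f006fe5}.
In 2233b67's history but not 6e7bfbe's: {2233b67, 6970dfe, 759b2b6, a3f007f, e0b1e73} — 5 commits.

5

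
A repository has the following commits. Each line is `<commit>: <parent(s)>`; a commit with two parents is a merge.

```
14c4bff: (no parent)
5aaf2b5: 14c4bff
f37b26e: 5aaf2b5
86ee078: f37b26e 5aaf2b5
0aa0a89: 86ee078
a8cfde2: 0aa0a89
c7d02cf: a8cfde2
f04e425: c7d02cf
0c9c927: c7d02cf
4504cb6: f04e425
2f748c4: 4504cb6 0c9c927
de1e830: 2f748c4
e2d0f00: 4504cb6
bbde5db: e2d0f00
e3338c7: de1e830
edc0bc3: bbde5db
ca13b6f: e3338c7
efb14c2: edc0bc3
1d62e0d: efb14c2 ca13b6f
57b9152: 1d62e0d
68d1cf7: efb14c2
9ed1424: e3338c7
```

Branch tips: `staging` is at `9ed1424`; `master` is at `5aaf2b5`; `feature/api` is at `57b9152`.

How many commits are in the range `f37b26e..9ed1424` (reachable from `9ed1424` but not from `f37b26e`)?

11

Reachable from 9ed1424: {0aa0a89, 0c9c927, 14c4bff, 2f748c4, 4504cb6, 5aaf2b5, 86ee078, 9ed1424, a8cfde2, c7d02cf, de1e830, e3338c7, f04e425, f37b26e}.
Reachable from f37b26e: {14c4bff, 5aaf2b5, f37b26e}.
In 9ed1424's history but not f37b26e's: {0aa0a89, 0c9c927, 2f748c4, 4504cb6, 86ee078, 9ed1424, a8cfde2, c7d02cf, de1e830, e3338c7, f04e425} — 11 commits.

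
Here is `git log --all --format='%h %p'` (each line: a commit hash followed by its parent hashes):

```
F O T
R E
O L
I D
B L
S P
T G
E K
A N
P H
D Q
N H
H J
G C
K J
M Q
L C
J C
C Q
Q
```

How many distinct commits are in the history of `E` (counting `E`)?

Walking parent pointers from E: reachable set = {C, E, J, K, Q}.
That is 5 commits.

5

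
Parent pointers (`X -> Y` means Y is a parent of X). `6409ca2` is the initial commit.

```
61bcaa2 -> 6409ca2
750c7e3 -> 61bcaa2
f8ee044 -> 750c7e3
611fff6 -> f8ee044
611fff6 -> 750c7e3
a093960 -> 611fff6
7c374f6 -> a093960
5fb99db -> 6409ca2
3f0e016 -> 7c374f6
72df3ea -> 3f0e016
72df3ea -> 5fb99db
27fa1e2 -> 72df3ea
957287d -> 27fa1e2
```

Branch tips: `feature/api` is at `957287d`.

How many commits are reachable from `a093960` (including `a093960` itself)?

6

Walking parent pointers from a093960: reachable set = {611fff6, 61bcaa2, 6409ca2, 750c7e3, a093960, f8ee044}.
That is 6 commits.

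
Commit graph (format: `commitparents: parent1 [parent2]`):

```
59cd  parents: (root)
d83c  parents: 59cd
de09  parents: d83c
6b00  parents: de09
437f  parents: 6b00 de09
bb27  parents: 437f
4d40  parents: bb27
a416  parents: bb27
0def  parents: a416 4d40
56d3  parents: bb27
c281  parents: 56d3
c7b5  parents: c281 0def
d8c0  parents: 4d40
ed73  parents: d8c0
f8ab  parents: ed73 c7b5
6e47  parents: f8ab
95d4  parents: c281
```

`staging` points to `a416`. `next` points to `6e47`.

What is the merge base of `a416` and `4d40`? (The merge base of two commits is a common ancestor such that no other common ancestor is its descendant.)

bb27

Ancestors of a416: {437f, 59cd, 6b00, a416, bb27, d83c, de09}.
Ancestors of 4d40: {437f, 4d40, 59cd, 6b00, bb27, d83c, de09}.
Common ancestors: {437f, 59cd, 6b00, bb27, d83c, de09}.
Among these, bb27 is not an ancestor of any other common ancestor — it is the merge base.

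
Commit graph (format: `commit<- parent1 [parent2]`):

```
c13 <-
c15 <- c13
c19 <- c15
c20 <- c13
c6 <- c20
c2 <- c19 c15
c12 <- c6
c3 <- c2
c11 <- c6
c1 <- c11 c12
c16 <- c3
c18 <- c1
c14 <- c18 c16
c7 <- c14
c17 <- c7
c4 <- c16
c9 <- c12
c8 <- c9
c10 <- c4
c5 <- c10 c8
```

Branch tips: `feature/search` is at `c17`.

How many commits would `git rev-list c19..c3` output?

Reachable from c3: {c13, c15, c19, c2, c3}.
Reachable from c19: {c13, c15, c19}.
In c3's history but not c19's: {c2, c3} — 2 commits.

2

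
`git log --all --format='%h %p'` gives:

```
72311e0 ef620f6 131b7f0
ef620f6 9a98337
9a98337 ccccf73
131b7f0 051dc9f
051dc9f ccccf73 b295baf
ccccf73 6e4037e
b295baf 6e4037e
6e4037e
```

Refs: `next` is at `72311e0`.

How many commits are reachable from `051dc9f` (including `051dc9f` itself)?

Walking parent pointers from 051dc9f: reachable set = {051dc9f, 6e4037e, b295baf, ccccf73}.
That is 4 commits.

4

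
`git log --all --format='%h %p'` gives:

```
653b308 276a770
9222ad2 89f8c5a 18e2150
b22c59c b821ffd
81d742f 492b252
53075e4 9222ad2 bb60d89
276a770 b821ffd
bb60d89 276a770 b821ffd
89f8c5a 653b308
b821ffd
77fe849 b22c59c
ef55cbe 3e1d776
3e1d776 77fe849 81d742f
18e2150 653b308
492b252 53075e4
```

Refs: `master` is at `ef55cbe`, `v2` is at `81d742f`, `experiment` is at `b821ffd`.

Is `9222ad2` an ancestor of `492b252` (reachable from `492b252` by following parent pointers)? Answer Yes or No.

Ancestors of 492b252 (commits reachable by following parents): {18e2150, 276a770, 492b252, 53075e4, 653b308, 89f8c5a, 9222ad2, b821ffd, bb60d89}.
9222ad2 is in that set, so it is an ancestor of 492b252.

Yes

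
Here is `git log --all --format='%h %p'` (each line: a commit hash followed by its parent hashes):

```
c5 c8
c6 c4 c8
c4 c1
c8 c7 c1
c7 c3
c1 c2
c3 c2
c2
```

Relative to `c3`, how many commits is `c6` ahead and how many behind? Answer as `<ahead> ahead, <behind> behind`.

Reachable from c6: {c1, c2, c3, c4, c6, c7, c8}.
Reachable from c3: {c2, c3}.
Only in c6's history (ahead): {c1, c4, c6, c7, c8} — 5.
Only in c3's history (behind): {} — 0.

5 ahead, 0 behind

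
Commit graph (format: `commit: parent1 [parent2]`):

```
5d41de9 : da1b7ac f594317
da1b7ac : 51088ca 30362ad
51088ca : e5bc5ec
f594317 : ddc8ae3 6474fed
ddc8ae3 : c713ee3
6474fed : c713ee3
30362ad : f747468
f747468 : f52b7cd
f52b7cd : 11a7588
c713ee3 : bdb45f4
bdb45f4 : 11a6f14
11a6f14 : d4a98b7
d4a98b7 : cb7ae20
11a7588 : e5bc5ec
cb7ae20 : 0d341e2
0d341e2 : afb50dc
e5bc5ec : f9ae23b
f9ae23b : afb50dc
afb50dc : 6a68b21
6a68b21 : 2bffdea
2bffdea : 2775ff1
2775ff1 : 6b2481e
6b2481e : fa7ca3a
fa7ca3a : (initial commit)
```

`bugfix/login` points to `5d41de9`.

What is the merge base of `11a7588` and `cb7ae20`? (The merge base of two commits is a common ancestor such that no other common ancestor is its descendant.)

afb50dc

Ancestors of 11a7588: {11a7588, 2775ff1, 2bffdea, 6a68b21, 6b2481e, afb50dc, e5bc5ec, f9ae23b, fa7ca3a}.
Ancestors of cb7ae20: {0d341e2, 2775ff1, 2bffdea, 6a68b21, 6b2481e, afb50dc, cb7ae20, fa7ca3a}.
Common ancestors: {2775ff1, 2bffdea, 6a68b21, 6b2481e, afb50dc, fa7ca3a}.
Among these, afb50dc is not an ancestor of any other common ancestor — it is the merge base.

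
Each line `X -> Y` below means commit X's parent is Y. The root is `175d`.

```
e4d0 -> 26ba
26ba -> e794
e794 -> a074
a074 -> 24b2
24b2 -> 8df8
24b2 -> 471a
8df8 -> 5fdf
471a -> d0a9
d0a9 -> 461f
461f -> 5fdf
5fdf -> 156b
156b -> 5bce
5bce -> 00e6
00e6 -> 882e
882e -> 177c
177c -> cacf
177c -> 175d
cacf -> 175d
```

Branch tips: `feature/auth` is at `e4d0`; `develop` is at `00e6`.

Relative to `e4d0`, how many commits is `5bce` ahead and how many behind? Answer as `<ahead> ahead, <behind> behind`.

Reachable from 5bce: {00e6, 175d, 177c, 5bce, 882e, cacf}.
Reachable from e4d0: {00e6, 156b, 175d, 177c, 24b2, 26ba, 461f, 471a, 5bce, 5fdf, 882e, 8df8, a074, cacf, d0a9, e4d0, e794}.
Only in 5bce's history (ahead): {} — 0.
Only in e4d0's history (behind): {156b, 24b2, 26ba, 461f, 471a, 5fdf, 8df8, a074, d0a9, e4d0, e794} — 11.

0 ahead, 11 behind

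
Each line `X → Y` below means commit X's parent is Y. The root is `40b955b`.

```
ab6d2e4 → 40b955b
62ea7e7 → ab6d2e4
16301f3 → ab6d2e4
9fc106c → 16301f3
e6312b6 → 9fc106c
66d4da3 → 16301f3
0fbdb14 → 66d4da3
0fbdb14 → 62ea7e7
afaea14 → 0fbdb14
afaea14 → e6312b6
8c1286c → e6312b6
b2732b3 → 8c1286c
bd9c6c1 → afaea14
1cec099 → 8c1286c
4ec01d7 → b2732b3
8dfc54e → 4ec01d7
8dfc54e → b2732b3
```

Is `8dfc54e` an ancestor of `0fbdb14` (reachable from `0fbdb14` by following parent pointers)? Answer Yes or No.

Ancestors of 0fbdb14: {0fbdb14, 16301f3, 40b955b, 62ea7e7, 66d4da3, ab6d2e4}.
8dfc54e is not in that set, so it is not an ancestor of 0fbdb14.

No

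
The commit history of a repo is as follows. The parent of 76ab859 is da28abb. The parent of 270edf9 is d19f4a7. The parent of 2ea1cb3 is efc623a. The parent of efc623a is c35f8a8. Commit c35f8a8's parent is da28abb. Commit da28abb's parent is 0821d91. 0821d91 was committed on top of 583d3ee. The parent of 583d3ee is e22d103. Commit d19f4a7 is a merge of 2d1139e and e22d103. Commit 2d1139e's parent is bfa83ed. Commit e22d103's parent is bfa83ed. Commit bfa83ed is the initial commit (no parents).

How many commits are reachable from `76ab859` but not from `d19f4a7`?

Reachable from 76ab859: {0821d91, 583d3ee, 76ab859, bfa83ed, da28abb, e22d103}.
Reachable from d19f4a7: {2d1139e, bfa83ed, d19f4a7, e22d103}.
In 76ab859's history but not d19f4a7's: {0821d91, 583d3ee, 76ab859, da28abb} — 4 commits.

4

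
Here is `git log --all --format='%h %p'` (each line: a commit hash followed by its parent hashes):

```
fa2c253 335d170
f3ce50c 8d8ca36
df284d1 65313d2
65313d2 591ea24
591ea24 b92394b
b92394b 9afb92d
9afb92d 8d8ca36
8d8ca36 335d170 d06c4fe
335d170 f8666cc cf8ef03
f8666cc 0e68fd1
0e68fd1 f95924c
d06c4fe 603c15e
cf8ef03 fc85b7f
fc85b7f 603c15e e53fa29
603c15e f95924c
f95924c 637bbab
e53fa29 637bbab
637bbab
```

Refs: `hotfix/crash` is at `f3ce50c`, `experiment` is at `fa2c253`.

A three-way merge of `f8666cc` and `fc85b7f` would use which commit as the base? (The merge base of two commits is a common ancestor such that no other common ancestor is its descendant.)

Ancestors of f8666cc: {0e68fd1, 637bbab, f8666cc, f95924c}.
Ancestors of fc85b7f: {603c15e, 637bbab, e53fa29, f95924c, fc85b7f}.
Common ancestors: {637bbab, f95924c}.
Among these, f95924c is not an ancestor of any other common ancestor — it is the merge base.

f95924c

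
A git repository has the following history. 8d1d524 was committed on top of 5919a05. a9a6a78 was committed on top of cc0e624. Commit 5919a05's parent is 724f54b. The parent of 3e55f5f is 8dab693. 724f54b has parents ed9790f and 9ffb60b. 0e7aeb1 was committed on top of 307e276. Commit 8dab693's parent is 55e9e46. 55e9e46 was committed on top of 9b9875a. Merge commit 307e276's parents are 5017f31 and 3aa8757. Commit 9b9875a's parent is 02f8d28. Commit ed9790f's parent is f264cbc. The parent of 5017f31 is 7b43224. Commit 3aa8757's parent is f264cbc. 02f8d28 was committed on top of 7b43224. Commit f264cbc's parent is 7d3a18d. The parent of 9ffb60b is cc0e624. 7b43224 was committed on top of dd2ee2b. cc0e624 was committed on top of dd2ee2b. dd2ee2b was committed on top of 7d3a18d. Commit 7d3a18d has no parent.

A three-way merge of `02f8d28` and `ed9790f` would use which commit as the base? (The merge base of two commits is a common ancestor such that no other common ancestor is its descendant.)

7d3a18d

Ancestors of 02f8d28: {02f8d28, 7b43224, 7d3a18d, dd2ee2b}.
Ancestors of ed9790f: {7d3a18d, ed9790f, f264cbc}.
Common ancestors: {7d3a18d}.
The only common ancestor is 7d3a18d, so it is the merge base.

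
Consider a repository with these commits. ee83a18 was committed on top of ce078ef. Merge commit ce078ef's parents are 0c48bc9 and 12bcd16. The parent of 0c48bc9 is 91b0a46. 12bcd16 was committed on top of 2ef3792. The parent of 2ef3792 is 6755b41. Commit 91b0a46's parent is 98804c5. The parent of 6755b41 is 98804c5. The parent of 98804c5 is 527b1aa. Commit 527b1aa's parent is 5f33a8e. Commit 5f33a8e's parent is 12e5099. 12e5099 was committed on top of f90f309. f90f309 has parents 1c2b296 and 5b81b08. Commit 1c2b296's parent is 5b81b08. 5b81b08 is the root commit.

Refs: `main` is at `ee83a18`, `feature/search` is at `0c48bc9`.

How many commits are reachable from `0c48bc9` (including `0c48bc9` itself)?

9

Walking parent pointers from 0c48bc9: reachable set = {0c48bc9, 12e5099, 1c2b296, 527b1aa, 5b81b08, 5f33a8e, 91b0a46, 98804c5, f90f309}.
That is 9 commits.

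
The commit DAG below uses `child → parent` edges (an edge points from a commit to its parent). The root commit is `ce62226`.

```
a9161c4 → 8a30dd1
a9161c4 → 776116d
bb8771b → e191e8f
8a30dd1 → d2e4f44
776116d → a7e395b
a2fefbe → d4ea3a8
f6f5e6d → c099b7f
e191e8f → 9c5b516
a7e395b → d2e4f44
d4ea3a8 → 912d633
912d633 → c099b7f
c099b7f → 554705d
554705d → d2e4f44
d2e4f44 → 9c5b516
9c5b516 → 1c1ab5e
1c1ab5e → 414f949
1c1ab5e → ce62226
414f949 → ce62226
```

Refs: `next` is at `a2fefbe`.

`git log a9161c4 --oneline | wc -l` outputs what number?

Walking parent pointers from a9161c4: reachable set = {1c1ab5e, 414f949, 776116d, 8a30dd1, 9c5b516, a7e395b, a9161c4, ce62226, d2e4f44}.
That is 9 commits.

9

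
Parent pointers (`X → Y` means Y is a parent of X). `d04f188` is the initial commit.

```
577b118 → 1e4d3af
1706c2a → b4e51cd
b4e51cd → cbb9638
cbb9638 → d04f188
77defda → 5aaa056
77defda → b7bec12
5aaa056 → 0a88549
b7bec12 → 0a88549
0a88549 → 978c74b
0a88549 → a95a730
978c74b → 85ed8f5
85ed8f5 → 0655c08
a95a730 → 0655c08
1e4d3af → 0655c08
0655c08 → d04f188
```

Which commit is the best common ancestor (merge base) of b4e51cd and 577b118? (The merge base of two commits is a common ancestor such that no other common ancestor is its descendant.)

d04f188

Ancestors of b4e51cd: {b4e51cd, cbb9638, d04f188}.
Ancestors of 577b118: {0655c08, 1e4d3af, 577b118, d04f188}.
Common ancestors: {d04f188}.
The only common ancestor is d04f188, so it is the merge base.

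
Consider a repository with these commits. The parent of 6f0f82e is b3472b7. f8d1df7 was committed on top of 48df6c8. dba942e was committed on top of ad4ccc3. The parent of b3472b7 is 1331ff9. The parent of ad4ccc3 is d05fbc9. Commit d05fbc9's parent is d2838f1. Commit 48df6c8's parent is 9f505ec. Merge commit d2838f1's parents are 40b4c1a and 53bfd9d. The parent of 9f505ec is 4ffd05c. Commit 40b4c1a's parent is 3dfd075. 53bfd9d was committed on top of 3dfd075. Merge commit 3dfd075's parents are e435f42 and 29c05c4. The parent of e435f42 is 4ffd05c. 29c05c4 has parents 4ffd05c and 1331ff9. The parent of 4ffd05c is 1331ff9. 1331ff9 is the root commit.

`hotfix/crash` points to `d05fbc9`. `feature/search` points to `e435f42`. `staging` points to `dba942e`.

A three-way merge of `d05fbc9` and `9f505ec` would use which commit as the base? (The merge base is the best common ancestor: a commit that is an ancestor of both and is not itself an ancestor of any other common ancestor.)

4ffd05c

Ancestors of d05fbc9: {1331ff9, 29c05c4, 3dfd075, 40b4c1a, 4ffd05c, 53bfd9d, d05fbc9, d2838f1, e435f42}.
Ancestors of 9f505ec: {1331ff9, 4ffd05c, 9f505ec}.
Common ancestors: {1331ff9, 4ffd05c}.
Among these, 4ffd05c is not an ancestor of any other common ancestor — it is the merge base.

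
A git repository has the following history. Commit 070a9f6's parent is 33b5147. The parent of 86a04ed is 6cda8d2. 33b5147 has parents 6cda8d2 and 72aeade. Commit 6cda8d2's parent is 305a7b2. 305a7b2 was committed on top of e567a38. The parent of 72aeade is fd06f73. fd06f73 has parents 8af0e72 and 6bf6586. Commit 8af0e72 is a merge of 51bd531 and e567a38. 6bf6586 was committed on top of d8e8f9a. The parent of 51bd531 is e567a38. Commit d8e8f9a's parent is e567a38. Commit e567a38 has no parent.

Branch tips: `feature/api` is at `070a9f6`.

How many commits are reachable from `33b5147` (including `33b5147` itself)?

Walking parent pointers from 33b5147: reachable set = {305a7b2, 33b5147, 51bd531, 6bf6586, 6cda8d2, 72aeade, 8af0e72, d8e8f9a, e567a38, fd06f73}.
That is 10 commits.

10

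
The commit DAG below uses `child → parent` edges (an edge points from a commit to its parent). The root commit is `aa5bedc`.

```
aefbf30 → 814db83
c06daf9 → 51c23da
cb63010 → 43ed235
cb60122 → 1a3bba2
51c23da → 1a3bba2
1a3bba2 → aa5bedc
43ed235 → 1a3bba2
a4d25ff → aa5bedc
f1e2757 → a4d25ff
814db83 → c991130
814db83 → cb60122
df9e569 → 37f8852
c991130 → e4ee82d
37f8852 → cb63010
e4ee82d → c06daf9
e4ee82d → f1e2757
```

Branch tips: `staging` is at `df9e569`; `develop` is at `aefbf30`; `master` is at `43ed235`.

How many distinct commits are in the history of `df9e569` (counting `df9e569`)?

6

Walking parent pointers from df9e569: reachable set = {1a3bba2, 37f8852, 43ed235, aa5bedc, cb63010, df9e569}.
That is 6 commits.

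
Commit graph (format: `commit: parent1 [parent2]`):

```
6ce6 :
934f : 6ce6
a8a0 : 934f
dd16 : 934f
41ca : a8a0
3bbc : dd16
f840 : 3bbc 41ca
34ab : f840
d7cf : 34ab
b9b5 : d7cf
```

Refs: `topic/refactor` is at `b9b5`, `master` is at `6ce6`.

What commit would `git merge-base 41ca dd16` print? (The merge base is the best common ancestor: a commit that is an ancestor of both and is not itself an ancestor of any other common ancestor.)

Ancestors of 41ca: {41ca, 6ce6, 934f, a8a0}.
Ancestors of dd16: {6ce6, 934f, dd16}.
Common ancestors: {6ce6, 934f}.
Among these, 934f is not an ancestor of any other common ancestor — it is the merge base.

934f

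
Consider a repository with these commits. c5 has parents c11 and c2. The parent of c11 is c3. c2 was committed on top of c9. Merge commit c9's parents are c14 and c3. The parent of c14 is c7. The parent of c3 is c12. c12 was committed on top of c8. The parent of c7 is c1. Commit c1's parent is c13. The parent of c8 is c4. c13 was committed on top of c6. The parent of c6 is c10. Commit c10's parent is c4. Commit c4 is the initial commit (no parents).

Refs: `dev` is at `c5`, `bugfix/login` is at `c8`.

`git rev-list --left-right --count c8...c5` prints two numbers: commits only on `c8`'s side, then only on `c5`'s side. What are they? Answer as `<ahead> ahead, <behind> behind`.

Reachable from c8: {c4, c8}.
Reachable from c5: {c1, c10, c11, c12, c13, c14, c2, c3, c4, c5, c6, c7, c8, c9}.
Only in c8's history (ahead): {} — 0.
Only in c5's history (behind): {c1, c10, c11, c12, c13, c14, c2, c3, c5, c6, c7, c9} — 12.

0 ahead, 12 behind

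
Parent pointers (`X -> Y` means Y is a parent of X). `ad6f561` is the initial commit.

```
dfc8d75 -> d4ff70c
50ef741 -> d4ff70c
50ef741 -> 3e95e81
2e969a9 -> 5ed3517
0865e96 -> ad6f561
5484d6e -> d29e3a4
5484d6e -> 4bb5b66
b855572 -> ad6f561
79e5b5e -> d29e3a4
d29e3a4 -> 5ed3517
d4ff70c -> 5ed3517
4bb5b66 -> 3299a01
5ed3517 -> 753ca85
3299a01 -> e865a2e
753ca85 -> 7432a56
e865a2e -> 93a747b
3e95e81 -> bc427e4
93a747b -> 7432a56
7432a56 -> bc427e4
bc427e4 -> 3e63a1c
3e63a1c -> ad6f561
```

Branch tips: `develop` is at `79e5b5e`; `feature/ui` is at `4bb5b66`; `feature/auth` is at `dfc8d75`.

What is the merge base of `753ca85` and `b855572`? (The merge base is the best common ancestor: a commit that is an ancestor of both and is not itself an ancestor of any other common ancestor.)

Ancestors of 753ca85: {3e63a1c, 7432a56, 753ca85, ad6f561, bc427e4}.
Ancestors of b855572: {ad6f561, b855572}.
Common ancestors: {ad6f561}.
The only common ancestor is ad6f561, so it is the merge base.

ad6f561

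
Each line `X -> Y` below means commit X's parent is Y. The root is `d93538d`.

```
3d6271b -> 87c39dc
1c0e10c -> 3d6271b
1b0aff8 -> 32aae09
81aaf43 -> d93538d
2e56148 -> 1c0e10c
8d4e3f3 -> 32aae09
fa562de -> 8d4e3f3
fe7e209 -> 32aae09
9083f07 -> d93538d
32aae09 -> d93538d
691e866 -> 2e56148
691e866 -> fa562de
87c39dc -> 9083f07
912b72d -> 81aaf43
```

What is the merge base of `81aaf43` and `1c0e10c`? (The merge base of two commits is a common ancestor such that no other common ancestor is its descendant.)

Ancestors of 81aaf43: {81aaf43, d93538d}.
Ancestors of 1c0e10c: {1c0e10c, 3d6271b, 87c39dc, 9083f07, d93538d}.
Common ancestors: {d93538d}.
The only common ancestor is d93538d, so it is the merge base.

d93538d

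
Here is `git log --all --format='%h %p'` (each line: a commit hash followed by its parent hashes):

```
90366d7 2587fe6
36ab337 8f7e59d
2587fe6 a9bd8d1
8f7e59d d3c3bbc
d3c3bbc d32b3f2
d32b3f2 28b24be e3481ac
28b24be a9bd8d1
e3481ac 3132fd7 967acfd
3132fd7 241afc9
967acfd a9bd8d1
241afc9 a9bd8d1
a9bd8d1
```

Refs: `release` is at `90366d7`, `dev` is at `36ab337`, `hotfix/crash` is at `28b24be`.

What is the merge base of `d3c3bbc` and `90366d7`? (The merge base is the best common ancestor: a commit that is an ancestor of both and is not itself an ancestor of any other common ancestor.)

a9bd8d1

Ancestors of d3c3bbc: {241afc9, 28b24be, 3132fd7, 967acfd, a9bd8d1, d32b3f2, d3c3bbc, e3481ac}.
Ancestors of 90366d7: {2587fe6, 90366d7, a9bd8d1}.
Common ancestors: {a9bd8d1}.
The only common ancestor is a9bd8d1, so it is the merge base.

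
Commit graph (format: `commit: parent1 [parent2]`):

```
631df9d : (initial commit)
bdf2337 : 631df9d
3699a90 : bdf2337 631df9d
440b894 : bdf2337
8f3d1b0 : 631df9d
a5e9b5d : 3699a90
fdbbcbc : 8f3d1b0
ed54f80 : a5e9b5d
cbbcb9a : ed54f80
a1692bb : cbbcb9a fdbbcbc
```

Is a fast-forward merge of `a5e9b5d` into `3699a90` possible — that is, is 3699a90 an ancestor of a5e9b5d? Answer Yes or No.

A fast-forward from 3699a90 to a5e9b5d is possible iff 3699a90 is an ancestor of a5e9b5d.
Ancestors of a5e9b5d: {3699a90, 631df9d, a5e9b5d, bdf2337}.
3699a90 is among them, so fast-forward is possible.

Yes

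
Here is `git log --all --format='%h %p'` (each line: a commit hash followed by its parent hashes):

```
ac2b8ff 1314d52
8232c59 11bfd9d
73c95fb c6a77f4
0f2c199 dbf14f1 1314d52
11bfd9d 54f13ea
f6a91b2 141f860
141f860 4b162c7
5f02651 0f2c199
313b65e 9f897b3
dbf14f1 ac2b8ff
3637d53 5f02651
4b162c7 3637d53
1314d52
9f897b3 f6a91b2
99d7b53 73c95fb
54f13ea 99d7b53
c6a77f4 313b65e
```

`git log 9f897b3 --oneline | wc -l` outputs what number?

Walking parent pointers from 9f897b3: reachable set = {0f2c199, 1314d52, 141f860, 3637d53, 4b162c7, 5f02651, 9f897b3, ac2b8ff, dbf14f1, f6a91b2}.
That is 10 commits.

10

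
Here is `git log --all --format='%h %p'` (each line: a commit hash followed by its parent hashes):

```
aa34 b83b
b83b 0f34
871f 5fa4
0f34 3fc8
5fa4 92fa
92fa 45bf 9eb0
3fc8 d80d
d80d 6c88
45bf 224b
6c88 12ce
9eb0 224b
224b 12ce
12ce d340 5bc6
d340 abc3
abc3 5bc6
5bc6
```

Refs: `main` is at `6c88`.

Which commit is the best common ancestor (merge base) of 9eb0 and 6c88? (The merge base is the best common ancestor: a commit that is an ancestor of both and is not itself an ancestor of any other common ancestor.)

Ancestors of 9eb0: {12ce, 224b, 5bc6, 9eb0, abc3, d340}.
Ancestors of 6c88: {12ce, 5bc6, 6c88, abc3, d340}.
Common ancestors: {12ce, 5bc6, abc3, d340}.
Among these, 12ce is not an ancestor of any other common ancestor — it is the merge base.

12ce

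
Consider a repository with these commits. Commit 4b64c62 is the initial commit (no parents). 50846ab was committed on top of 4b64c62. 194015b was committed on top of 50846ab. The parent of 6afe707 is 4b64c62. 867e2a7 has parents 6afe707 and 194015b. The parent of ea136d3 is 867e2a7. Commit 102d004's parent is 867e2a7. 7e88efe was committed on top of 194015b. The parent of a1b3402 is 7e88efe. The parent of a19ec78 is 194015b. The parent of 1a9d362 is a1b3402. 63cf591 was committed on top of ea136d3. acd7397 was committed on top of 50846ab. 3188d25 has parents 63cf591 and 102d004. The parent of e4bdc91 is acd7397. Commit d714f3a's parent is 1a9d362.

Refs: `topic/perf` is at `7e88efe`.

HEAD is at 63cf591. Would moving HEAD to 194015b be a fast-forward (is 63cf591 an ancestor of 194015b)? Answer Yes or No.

No

A fast-forward from 63cf591 to 194015b is possible iff 63cf591 is an ancestor of 194015b.
Ancestors of 194015b: {194015b, 4b64c62, 50846ab}.
63cf591 is not among them, so fast-forward is not possible.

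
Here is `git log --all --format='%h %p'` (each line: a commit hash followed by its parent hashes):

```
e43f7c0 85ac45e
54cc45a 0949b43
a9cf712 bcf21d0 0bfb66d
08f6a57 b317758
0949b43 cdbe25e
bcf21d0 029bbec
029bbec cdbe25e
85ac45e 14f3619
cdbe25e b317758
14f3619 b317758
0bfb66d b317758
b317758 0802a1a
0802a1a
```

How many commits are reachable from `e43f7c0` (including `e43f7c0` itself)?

Walking parent pointers from e43f7c0: reachable set = {0802a1a, 14f3619, 85ac45e, b317758, e43f7c0}.
That is 5 commits.

5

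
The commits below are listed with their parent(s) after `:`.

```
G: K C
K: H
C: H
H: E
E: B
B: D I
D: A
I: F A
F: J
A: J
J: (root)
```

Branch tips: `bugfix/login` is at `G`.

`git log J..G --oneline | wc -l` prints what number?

10

Reachable from G: {A, B, C, D, E, F, G, H, I, J, K}.
Reachable from J: {J}.
In G's history but not J's: {A, B, C, D, E, F, G, H, I, K} — 10 commits.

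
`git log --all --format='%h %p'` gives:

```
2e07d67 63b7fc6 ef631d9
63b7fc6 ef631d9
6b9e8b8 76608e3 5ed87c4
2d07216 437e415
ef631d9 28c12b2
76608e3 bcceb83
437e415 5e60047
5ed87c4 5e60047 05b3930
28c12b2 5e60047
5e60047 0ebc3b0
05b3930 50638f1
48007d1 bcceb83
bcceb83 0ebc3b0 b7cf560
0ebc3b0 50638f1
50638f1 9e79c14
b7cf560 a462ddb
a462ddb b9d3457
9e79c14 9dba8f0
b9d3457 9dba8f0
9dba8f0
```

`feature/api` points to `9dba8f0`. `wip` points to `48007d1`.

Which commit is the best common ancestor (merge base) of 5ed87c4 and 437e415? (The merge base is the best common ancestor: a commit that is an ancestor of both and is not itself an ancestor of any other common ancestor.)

Ancestors of 5ed87c4: {05b3930, 0ebc3b0, 50638f1, 5e60047, 5ed87c4, 9dba8f0, 9e79c14}.
Ancestors of 437e415: {0ebc3b0, 437e415, 50638f1, 5e60047, 9dba8f0, 9e79c14}.
Common ancestors: {0ebc3b0, 50638f1, 5e60047, 9dba8f0, 9e79c14}.
Among these, 5e60047 is not an ancestor of any other common ancestor — it is the merge base.

5e60047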